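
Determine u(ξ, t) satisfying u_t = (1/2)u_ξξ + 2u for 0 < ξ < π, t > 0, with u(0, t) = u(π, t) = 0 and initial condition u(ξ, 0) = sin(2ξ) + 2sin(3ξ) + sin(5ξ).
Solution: Substitute u = exp(2t)w, i.e. w = exp(-2t)u.
By the product rule, u_t = exp(2t)(w_t + 2w), u_ξξ = exp(2t)w_ξξ.
Substituting into the PDE and dividing by exp(2t): w_t + 2w = (1/2)w_ξξ + 2w.
The lower-order terms cancel, leaving the standard heat equation w_t = (1/2)w_ξξ.
Initial data for w: w(ξ,0) = u(ξ,0) = sin(2ξ) + 2sin(3ξ) + sin(5ξ). The boundary conditions carry over: w(0,t) = w(π,t) = 0.
Solve for w:
  Using separation of variables w = X(ξ)T(t):
  Eigenfunctions: sin(nξ), n = 1, 2, 3, ...
  General solution: w(ξ, t) = Σ c_n sin(nξ) exp(-n² t/2)
  Matching w(ξ,0) = sin(2ξ) + 2sin(3ξ) + sin(5ξ) term by term: c_2=1, c_3=2, c_5=1.
Hence w(ξ,t) = exp(-2t)sin(2ξ) + 2exp(-9t/2)sin(3ξ) + exp(-25t/2)sin(5ξ).
Transform back: u(ξ,t) = exp(2t)w(ξ,t).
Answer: u(ξ, t) = sin(2ξ) + 2exp(-5t/2)sin(3ξ) + exp(-21t/2)sin(5ξ)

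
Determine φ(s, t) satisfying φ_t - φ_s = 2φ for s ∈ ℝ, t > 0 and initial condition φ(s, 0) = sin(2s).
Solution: Substitute φ = exp(2t)u, i.e. u = exp(-2t)φ.
By the product rule, φ_t = exp(2t)(u_t + 2u), φ_s = exp(2t)u_s.
Substituting into the PDE and dividing by exp(2t): u_t + 2u - u_s = 2u.
The lower-order terms cancel, leaving the standard advection equation u_t - u_s = 0.
Initial data for u: u(s,0) = φ(s,0) = sin(2s).
Solve for u:
  By method of characteristics (waves move left with speed 1):
  Along characteristics s + t = const, u is constant, so u(s,t) = f(s + t) with f = u(·, 0).
Hence u(s,t) = sin(2s + 2t).
Transform back: φ(s,t) = exp(2t)u(s,t).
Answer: φ(s, t) = exp(2t)sin(2s + 2t)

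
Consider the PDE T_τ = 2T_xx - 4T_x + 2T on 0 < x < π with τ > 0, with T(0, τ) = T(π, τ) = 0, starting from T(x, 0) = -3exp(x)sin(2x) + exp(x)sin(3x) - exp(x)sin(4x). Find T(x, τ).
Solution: Substitute T = exp(x)u.
Then T_x = exp(x)(u_x + u), T_xx = exp(x)(u_xx + 2u_x + u), T_τ = exp(x)u_τ; substituting and dividing by exp(x), the lower-order terms cancel: u_τ = 2u_xx (standard heat equation).
Data for u: u(x,0) = exp(-x)T(x,0) = -3sin(2x) + sin(3x) - sin(4x). The boundary conditions carry over: u(0,τ) = u(π,τ) = 0.
Separating variables: u = Σ c_n exp(-2n²τ) sin(nx). From u(x,0) = -3sin(2x) + sin(3x) - sin(4x): c_2=-3, c_3=1, c_4=-1.
So u(x,τ) = -3exp(-8τ)sin(2x) + exp(-18τ)sin(3x) - exp(-32τ)sin(4x), and T(x,τ) = exp(x)u(x,τ).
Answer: T(x, τ) = -3exp(x)exp(-8τ)sin(2x) + exp(x)exp(-18τ)sin(3x) - exp(x)exp(-32τ)sin(4x)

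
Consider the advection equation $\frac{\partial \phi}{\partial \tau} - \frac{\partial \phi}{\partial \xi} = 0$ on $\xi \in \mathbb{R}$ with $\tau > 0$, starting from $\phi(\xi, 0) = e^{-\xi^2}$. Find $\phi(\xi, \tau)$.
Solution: By characteristics ($d\xi/d\tau = -1$), $\phi(\xi,\tau) = f(\xi + \tau)$ with $f = \phi( \cdot , 0)$.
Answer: $\phi(\xi, \tau) = e^{-(\tau + \xi)^2}$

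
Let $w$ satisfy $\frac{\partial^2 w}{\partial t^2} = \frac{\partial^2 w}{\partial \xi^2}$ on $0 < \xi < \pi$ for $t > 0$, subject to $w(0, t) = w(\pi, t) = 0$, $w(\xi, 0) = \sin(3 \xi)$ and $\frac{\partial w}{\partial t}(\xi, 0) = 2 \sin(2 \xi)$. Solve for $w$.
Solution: Using separation of variables $w = X(\xi)T(t)$:
Eigenfunctions: $\sin(n\xi)$, $n = 1, 2, 3, \ldots$
General solution: $w(\xi, t) = \sum [A_n \cos(n t) + B_n \sin(n t)] \sin(n\xi)$
From $w(\xi,0) = \sin(3 \xi)$: $A_3=1$. From $w_t(\xi,0) = 2 \sin(2 \xi)$, using $w_t(\xi,0) = \sum \omega_n B_n \sin(n\xi)$ with $\omega_n = n$: $B_2 = 2/2 = 1$.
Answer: $w(\xi, t) = \sin(2 \xi) \sin(2 t) + \sin(3 \xi) \cos(3 t)$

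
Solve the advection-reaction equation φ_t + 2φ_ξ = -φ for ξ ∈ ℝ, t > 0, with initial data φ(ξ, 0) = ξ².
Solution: Substitute φ = exp(-t)u.
Then φ_t = exp(-t)(u_t - u), φ_ξ = exp(-t)u_ξ; substituting and dividing by exp(-t), the lower-order terms cancel: u_t + 2u_ξ = 0 (standard advection equation).
Data for u: u(ξ,0) = φ(ξ,0) = ξ².
By characteristics (dξ/dt = 2), u(ξ,t) = f(ξ - 2t) with f = u(·, 0).
So u(ξ,t) = 4t² - 4tξ + ξ², and φ(ξ,t) = exp(-t)u(ξ,t).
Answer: φ(ξ, t) = 4t²exp(-t) - 4tξexp(-t) + ξ²exp(-t)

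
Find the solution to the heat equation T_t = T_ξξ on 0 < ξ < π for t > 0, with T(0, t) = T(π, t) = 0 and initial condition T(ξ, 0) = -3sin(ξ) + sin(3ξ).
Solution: Using separation of variables T = X(ξ)G(t):
Eigenfunctions: sin(nξ), n = 1, 2, 3, ...
General solution: T(ξ, t) = Σ c_n sin(nξ) exp(-n² t)
Matching T(ξ,0) = -3sin(ξ) + sin(3ξ) term by term: c_1=-3, c_3=1.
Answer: T(ξ, t) = -3exp(-t)sin(ξ) + exp(-9t)sin(3ξ)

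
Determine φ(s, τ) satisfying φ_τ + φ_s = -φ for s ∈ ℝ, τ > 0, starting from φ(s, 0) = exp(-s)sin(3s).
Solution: Substitute φ = exp(-s)u, i.e. u = exp(s)φ.
By the product rule, φ_s = exp(-s)(u_s - u), φ_τ = exp(-s)u_τ.
Substituting into the PDE and dividing by exp(-s): u_τ + (u_s - u) = -u.
The lower-order terms cancel, leaving the standard advection equation u_τ + u_s = 0.
Initial data for u: u(s,0) = exp(s)φ(s,0) = sin(3s).
Solve for u:
  By method of characteristics (waves move right with speed 1):
  Along characteristics s - τ = const, u is constant, so u(s,τ) = f(s - τ) with f = u(·, 0).
Hence u(s,τ) = sin(3s - 3τ).
Transform back: φ(s,τ) = exp(-s)u(s,τ).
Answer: φ(s, τ) = exp(-s)sin(3s - 3τ)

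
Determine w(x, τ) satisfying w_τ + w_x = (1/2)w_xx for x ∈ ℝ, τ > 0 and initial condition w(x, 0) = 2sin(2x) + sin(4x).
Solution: Change to a moving frame: let η = x - τ, σ = τ and write w(x,τ) = u(η,σ).
By the chain rule w_τ = u_σ - u_η, w_x = u_η, w_xx = u_ηη.
Then w_τ + w_x = u_σ: the advection term cancels and the PDE becomes the heat equation u_σ = (1/2)u_ηη on η ∈ ℝ.
Initial data: u(η,0) = w(η,0) = 2sin(2η) + sin(4η).
On η ∈ ℝ each mode satisfies (sin(nη))″ = -n² sin(nη), so exp(-n²σ/2) sin(nη) solves the heat equation; by superposition u(η,σ) = Σ c_n exp(-n²σ/2) sin(nη).
Reading off the coefficients: c_2=2, c_4=1, so u(η,σ) = 2exp(-2σ)sin(2η) + exp(-8σ)sin(4η).
Substituting back η = x - τ, σ = τ: w(x,τ) = u(x - τ, τ).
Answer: w(x, τ) = 2exp(-2τ)sin(2x - 2τ) + exp(-8τ)sin(4x - 4τ)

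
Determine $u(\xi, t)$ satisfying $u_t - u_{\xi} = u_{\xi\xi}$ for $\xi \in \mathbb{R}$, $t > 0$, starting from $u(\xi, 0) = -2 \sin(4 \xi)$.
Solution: Moving frame: $\eta = \xi + t$, $\sigma = t$, $u = w(\eta,\sigma)$, so $u_t = w_{\sigma} + w_{\eta}$ and $u_{\xi\xi} = w_{\eta\eta}$.
Hence $u_t - u_{\xi} = w_{\sigma}$ and the PDE becomes the heat equation $w_{\sigma} = w_{\eta\eta}$ on $\eta \in \mathbb{R}$.
Initial data: $w(\eta,0) = u(\eta,0) = -2 \sin(4 \eta)$. Each mode $\sin(n\eta)$ decays as $e^{-n^2\sigma}$ on $\mathbb{R}$, so $w(\eta,\sigma) = \sum c_n e^{-n^2\sigma} \sin(n\eta)$ with $c_4=-2$: $w(\eta,\sigma) = -2 e^{-16 \sigma} \sin(4 \eta)$.
Substituting back: $u(\xi,t) = w(\xi + t, t)$.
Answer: $u(\xi, t) = -2 e^{-16 t} \sin(4 \xi + 4 t)$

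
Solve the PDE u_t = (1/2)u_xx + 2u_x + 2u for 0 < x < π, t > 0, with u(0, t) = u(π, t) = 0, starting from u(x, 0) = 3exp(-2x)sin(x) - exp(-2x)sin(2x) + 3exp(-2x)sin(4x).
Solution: Substitute u = exp(-2x)w.
Then u_x = exp(-2x)(w_x - 2w), u_xx = exp(-2x)(w_xx - 4w_x + 4w), u_t = exp(-2x)w_t; substituting and dividing by exp(-2x), the lower-order terms cancel: w_t = (1/2)w_xx (standard heat equation).
Data for w: w(x,0) = exp(2x)u(x,0) = 3sin(x) - sin(2x) + 3sin(4x). The boundary conditions carry over: w(0,t) = w(π,t) = 0.
Separating variables: w = Σ c_n exp(-n²t/2) sin(nx). From w(x,0) = 3sin(x) - sin(2x) + 3sin(4x): c_1=3, c_2=-1, c_4=3.
So w(x,t) = -exp(-2t)sin(2x) + 3exp(-8t)sin(4x) + 3exp(-t/2)sin(x), and u(x,t) = exp(-2x)w(x,t).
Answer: u(x, t) = -exp(-2t)exp(-2x)sin(2x) + 3exp(-8t)exp(-2x)sin(4x) + 3exp(-t/2)exp(-2x)sin(x)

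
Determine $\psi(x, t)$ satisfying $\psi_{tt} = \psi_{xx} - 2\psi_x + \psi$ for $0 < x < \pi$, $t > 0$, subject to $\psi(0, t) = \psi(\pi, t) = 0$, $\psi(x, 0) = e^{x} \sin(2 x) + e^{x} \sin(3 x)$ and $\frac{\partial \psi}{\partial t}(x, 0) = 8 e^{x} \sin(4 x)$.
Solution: Substitute $\psi = e^{x}u$, i.e. $u = e^{-x}\psi$.
By the product rule, $\psi_x = e^{x}(u_x + u)$, $\psi_{xx} = e^{x}(u_{xx} + 2u_x + u)$, $\psi_{tt} = e^{x}u_{tt}$.
Substituting into the PDE and dividing by $e^{x}$: $u_{tt} = (u_{xx} + 2u_x + u) - 2(u_x + u) + u$.
The lower-order terms cancel, leaving the standard wave equation $u_{tt} = u_{xx}$.
Initial data for $u$: $u(x,0) = e^{-x}\psi(x,0) = \sin(2 x) + \sin(3 x)$; $u_t(x,0) = e^{-x}\psi_t(x,0) = 8 \sin(4 x)$. The boundary conditions carry over: $u(0,t) = u(\pi,t) = 0$.
Solve for $u$:
  Using separation of variables $u = X(x)T(t)$:
  Eigenfunctions: $\sin(nx)$, $n = 1, 2, 3, \ldots$
  General solution: $u(x, t) = \sum [A_n \cos(n t) + B_n \sin(n t)] \sin(nx)$
  From $u(x,0) = \sin(2 x) + \sin(3 x)$: $A_2=1, A_3=1$. From $u_t(x,0) = 8 \sin(4 x)$, using $u_t(x,0) = \sum \omega_n B_n \sin(nx)$ with $\omega_n = n$: $B_4 = 8/4 = 2$.
Hence $u(x,t) = 2 \sin(4 t) \sin(4 x) + \sin(2 x) \cos(2 t) + \sin(3 x) \cos(3 t)$.
Transform back: $\psi(x,t) = e^{x}u(x,t)$.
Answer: $\psi(x, t) = 2 e^{x} \sin(4 t) \sin(4 x) + e^{x} \sin(2 x) \cos(2 t) + e^{x} \sin(3 x) \cos(3 t)$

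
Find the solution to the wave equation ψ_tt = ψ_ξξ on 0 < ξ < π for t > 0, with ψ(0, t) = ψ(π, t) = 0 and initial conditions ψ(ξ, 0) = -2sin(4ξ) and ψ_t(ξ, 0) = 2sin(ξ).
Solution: Separating variables: ψ = Σ [A_n cos(ω_n t) + B_n sin(ω_n t)] sin(nξ), ω_n = n. From ICs (B_n = velocity coefficient / ω_n): A_4=-2, B_1=2.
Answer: ψ(ξ, t) = 2sin(t)sin(ξ) - 2sin(4ξ)cos(4t)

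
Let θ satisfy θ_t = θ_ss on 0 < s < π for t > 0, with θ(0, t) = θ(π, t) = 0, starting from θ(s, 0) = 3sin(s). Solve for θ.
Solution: Separating variables: θ = Σ c_n exp(-n²t) sin(ns). From θ(s,0) = 3sin(s): c_1=3.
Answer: θ(s, t) = 3exp(-t)sin(s)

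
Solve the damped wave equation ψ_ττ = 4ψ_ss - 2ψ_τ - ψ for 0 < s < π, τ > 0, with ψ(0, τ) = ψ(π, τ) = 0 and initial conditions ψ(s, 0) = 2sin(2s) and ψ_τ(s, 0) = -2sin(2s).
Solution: Substitute ψ = exp(-τ)u.
Then ψ_τ = exp(-τ)(u_τ - u), ψ_ττ = exp(-τ)(u_ττ - 2u_τ + u), ψ_ss = exp(-τ)u_ss; substituting and dividing by exp(-τ), the lower-order terms cancel: u_ττ = 4u_ss (standard wave equation).
Data for u: u(s,0) = ψ(s,0) = 2sin(2s); u_τ(s,0) = ψ_τ(s,0) + ψ(s,0) = 0. The boundary conditions carry over: u(0,τ) = u(π,τ) = 0.
Separating variables: u = Σ [A_n cos(ω_n τ) + B_n sin(ω_n τ)] sin(ns), ω_n = 2n. From ICs: A_2=2.
So u(s,τ) = 2sin(2s)cos(4τ), and ψ(s,τ) = exp(-τ)u(s,τ).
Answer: ψ(s, τ) = 2exp(-τ)sin(2s)cos(4τ)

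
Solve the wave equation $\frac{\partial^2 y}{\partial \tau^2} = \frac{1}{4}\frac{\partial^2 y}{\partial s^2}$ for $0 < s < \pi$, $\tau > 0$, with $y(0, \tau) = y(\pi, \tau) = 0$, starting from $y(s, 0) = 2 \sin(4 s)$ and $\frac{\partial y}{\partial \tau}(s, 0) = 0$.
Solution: Separating variables: $y = \sum [A_n \cos(\omega_n \tau) + B_n \sin(\omega_n \tau)] \sin(ns)$, $\omega_n = n/2$. From ICs: $A_4=2$.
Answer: $y(s, \tau) = 2 \sin(4 s) \cos(2 \tau)$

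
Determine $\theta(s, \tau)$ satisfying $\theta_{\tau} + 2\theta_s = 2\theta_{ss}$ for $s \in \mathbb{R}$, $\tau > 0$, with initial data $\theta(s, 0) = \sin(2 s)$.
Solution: Moving frame: $\eta = s - 2\tau$, $\sigma = \tau$, $\theta = u(\eta,\sigma)$, so $\theta_{\tau} = u_{\sigma} - 2u_{\eta}$ and $\theta_{ss} = u_{\eta\eta}$.
Hence $\theta_{\tau} + 2\theta_s = u_{\sigma}$ and the PDE becomes the heat equation $u_{\sigma} = 2u_{\eta\eta}$ on $\eta \in \mathbb{R}$.
Initial data: $u(\eta,0) = \theta(\eta,0) = \sin(2 \eta)$. Each mode $\sin(n\eta)$ decays as $e^{-2n^2\sigma}$ on $\mathbb{R}$, so $u(\eta,\sigma) = \sum c_n e^{-2n^2\sigma} \sin(n\eta)$ with $c_2=1$: $u(\eta,\sigma) = e^{-8 \sigma} \sin(2 \eta)$.
Substituting back: $\theta(s,\tau) = u(s - 2\tau, \tau)$.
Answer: $\theta(s, \tau) = - e^{-8 \tau} \sin(4 \tau - 2 s)$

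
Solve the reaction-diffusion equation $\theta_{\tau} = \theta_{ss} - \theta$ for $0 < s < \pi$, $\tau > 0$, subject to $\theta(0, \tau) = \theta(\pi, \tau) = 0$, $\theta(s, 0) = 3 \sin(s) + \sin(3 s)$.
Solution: Substitute $\theta = e^{-\tau}u$.
Then $\theta_{\tau} = e^{-\tau}(u_{\tau} - u)$, $\theta_{ss} = e^{-\tau}u_{ss}$; substituting and dividing by $e^{-\tau}$, the lower-order terms cancel: $u_{\tau} = u_{ss}$ (standard heat equation).
Data for $u$: $u(s,0) = \theta(s,0) = 3 \sin(s) + \sin(3 s)$. The boundary conditions carry over: $u(0,\tau) = u(\pi,\tau) = 0$.
Separating variables: $u = \sum c_n e^{-n^2\tau} \sin(ns)$. From $u(s,0) = 3 \sin(s) + \sin(3 s)$: $c_1=3, c_3=1$.
So $u(s,\tau) = 3 e^{-\tau} \sin(s) + e^{-9 \tau} \sin(3 s)$, and $\theta(s,\tau) = e^{-\tau}u(s,\tau)$.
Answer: $\theta(s, \tau) = 3 e^{-2 \tau} \sin(s) + e^{-10 \tau} \sin(3 s)$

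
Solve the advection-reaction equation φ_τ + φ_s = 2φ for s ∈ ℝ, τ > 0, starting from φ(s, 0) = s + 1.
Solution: Substitute φ = exp(2τ)u, i.e. u = exp(-2τ)φ.
By the product rule, φ_τ = exp(2τ)(u_τ + 2u), φ_s = exp(2τ)u_s.
Substituting into the PDE and dividing by exp(2τ): u_τ + 2u + u_s = 2u.
The lower-order terms cancel, leaving the standard advection equation u_τ + u_s = 0.
Initial data for u: u(s,0) = φ(s,0) = s + 1.
Solve for u:
  By method of characteristics (waves move right with speed 1):
  Along characteristics s - τ = const, u is constant, so u(s,τ) = f(s - τ) with f = u(·, 0).
Hence u(s,τ) = s - τ + 1.
Transform back: φ(s,τ) = exp(2τ)u(s,τ).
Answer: φ(s, τ) = sexp(2τ) - τexp(2τ) + exp(2τ)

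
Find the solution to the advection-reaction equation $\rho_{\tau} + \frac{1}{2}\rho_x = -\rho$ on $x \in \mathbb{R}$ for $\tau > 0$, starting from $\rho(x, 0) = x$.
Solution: Substitute $\rho = e^{-\tau}u$.
Then $\rho_{\tau} = e^{-\tau}(u_{\tau} - u)$, $\rho_x = e^{-\tau}u_x$; substituting and dividing by $e^{-\tau}$, the lower-order terms cancel: $u_{\tau} + \frac{1}{2}u_x = 0$ (standard advection equation).
Data for $u$: $u(x,0) = \rho(x,0) = x$.
By characteristics ($dx/d\tau = 1/2$), $u(x,\tau) = f(x - \frac{1}{2}\tau)$ with $f = u( \cdot , 0)$.
So $u(x,\tau) = x - \frac{1}{2} \tau$, and $\rho(x,\tau) = e^{-\tau}u(x,\tau)$.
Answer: $\rho(x, \tau) = -\frac{1}{2} \tau e^{-\tau} + x e^{-\tau}$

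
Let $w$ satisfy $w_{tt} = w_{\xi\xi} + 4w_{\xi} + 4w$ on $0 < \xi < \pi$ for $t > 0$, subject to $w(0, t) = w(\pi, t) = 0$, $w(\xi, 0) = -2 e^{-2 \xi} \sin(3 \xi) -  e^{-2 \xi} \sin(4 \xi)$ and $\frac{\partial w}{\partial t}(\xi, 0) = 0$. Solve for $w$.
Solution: Substitute $w = e^{-2\xi}u$, i.e. $u = e^{2\xi}w$.
By the product rule, $w_{\xi} = e^{-2\xi}(u_{\xi} - 2u)$, $w_{\xi\xi} = e^{-2\xi}(u_{\xi\xi} - 4u_{\xi} + 4u)$, $w_{tt} = e^{-2\xi}u_{tt}$.
Substituting into the PDE and dividing by $e^{-2\xi}$: $u_{tt} = (u_{\xi\xi} - 4u_{\xi} + 4u) + 4(u_{\xi} - 2u) + 4u$.
The lower-order terms cancel, leaving the standard wave equation $u_{tt} = u_{\xi\xi}$.
Initial data for $u$: $u(\xi,0) = e^{2\xi}w(\xi,0) = -2 \sin(3 \xi) - \sin(4 \xi)$; $u_t(\xi,0) = e^{2\xi}w_t(\xi,0) = 0$. The boundary conditions carry over: $u(0,t) = u(\pi,t) = 0$.
Solve for $u$:
  Using separation of variables $u = X(\xi)T(t)$:
  Eigenfunctions: $\sin(n\xi)$, $n = 1, 2, 3, \ldots$
  General solution: $u(\xi, t) = \sum [A_n \cos(n t) + B_n \sin(n t)] \sin(n\xi)$
  From $u(\xi,0) = -2 \sin(3 \xi) - \sin(4 \xi)$: $A_3=-2, A_4=-1$. From $u_t(\xi,0) = 0$: all $B_n = 0$.
Hence $u(\xi,t) = -2 \sin(3 \xi) \cos(3 t) - \sin(4 \xi) \cos(4 t)$.
Transform back: $w(\xi,t) = e^{-2\xi}u(\xi,t)$.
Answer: $w(\xi, t) = -2 e^{-2 \xi} \sin(3 \xi) \cos(3 t) -  e^{-2 \xi} \sin(4 \xi) \cos(4 t)$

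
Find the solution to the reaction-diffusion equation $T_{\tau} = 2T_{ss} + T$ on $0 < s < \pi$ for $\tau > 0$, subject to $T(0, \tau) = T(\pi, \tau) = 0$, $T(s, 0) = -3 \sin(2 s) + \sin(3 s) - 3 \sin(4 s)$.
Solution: Substitute $T = e^{\tau}u$.
Then $T_{\tau} = e^{\tau}(u_{\tau} + u)$, $T_{ss} = e^{\tau}u_{ss}$; substituting and dividing by $e^{\tau}$, the lower-order terms cancel: $u_{\tau} = 2u_{ss}$ (standard heat equation).
Data for $u$: $u(s,0) = T(s,0) = -3 \sin(2 s) + \sin(3 s) - 3 \sin(4 s)$. The boundary conditions carry over: $u(0,\tau) = u(\pi,\tau) = 0$.
Separating variables: $u = \sum c_n e^{-2n^2\tau} \sin(ns)$. From $u(s,0) = -3 \sin(2 s) + \sin(3 s) - 3 \sin(4 s)$: $c_2=-3, c_3=1, c_4=-3$.
So $u(s,\tau) = -3 e^{-8 \tau} \sin(2 s) + e^{-18 \tau} \sin(3 s) - 3 e^{-32 \tau} \sin(4 s)$, and $T(s,\tau) = e^{\tau}u(s,\tau)$.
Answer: $T(s, \tau) = -3 e^{-7 \tau} \sin(2 s) + e^{-17 \tau} \sin(3 s) - 3 e^{-31 \tau} \sin(4 s)$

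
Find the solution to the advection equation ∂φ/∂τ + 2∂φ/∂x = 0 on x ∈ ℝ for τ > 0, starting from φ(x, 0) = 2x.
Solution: By method of characteristics (waves move right with speed 2):
Along characteristics x - 2τ = const, φ is constant, so φ(x,τ) = f(x - 2τ) with f = φ(·, 0).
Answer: φ(x, τ) = 2x - 4τ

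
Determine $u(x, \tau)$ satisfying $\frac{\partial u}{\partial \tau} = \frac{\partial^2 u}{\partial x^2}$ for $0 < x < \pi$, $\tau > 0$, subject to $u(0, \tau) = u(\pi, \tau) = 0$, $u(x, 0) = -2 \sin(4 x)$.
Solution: Using separation of variables $u = X(x)T(\tau)$:
Eigenfunctions: $\sin(nx)$, $n = 1, 2, 3, \ldots$
General solution: $u(x, \tau) = \sum c_n \sin(nx) e^{-n^2 \tau}$
Matching $u(x,0) = -2 \sin(4 x)$ term by term: $c_4=-2$.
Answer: $u(x, \tau) = -2 e^{-16 \tau} \sin(4 x)$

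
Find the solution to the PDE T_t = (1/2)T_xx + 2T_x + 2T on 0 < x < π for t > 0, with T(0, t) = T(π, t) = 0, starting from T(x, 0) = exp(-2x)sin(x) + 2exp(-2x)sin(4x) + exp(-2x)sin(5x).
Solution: Substitute T = exp(-2x)u, i.e. u = exp(2x)T.
By the product rule, T_x = exp(-2x)(u_x - 2u), T_xx = exp(-2x)(u_xx - 4u_x + 4u), T_t = exp(-2x)u_t.
Substituting into the PDE and dividing by exp(-2x): u_t = (1/2)(u_xx - 4u_x + 4u) + 2(u_x - 2u) + 2u.
The lower-order terms cancel, leaving the standard heat equation u_t = (1/2)u_xx.
Initial data for u: u(x,0) = exp(2x)T(x,0) = sin(x) + 2sin(4x) + sin(5x). The boundary conditions carry over: u(0,t) = u(π,t) = 0.
Solve for u:
  Using separation of variables u = X(x)G(t):
  Eigenfunctions: sin(nx), n = 1, 2, 3, ...
  General solution: u(x, t) = Σ c_n sin(nx) exp(-n² t/2)
  Matching u(x,0) = sin(x) + 2sin(4x) + sin(5x) term by term: c_1=1, c_4=2, c_5=1.
Hence u(x,t) = 2exp(-8t)sin(4x) + exp(-t/2)sin(x) + exp(-25t/2)sin(5x).
Transform back: T(x,t) = exp(-2x)u(x,t).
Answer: T(x, t) = 2exp(-8t)exp(-2x)sin(4x) + exp(-t/2)exp(-2x)sin(x) + exp(-25t/2)exp(-2x)sin(5x)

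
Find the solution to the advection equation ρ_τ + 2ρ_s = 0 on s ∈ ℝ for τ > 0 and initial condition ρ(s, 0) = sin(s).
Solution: By characteristics (ds/dτ = 2), ρ(s,τ) = f(s - 2τ) with f = ρ(·, 0).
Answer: ρ(s, τ) = sin(s - 2τ)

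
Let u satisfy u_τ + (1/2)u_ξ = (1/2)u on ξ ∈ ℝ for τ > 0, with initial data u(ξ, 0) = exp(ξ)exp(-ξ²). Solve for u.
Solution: Substitute u = exp(ξ)w, i.e. w = exp(-ξ)u.
By the product rule, u_ξ = exp(ξ)(w_ξ + w), u_τ = exp(ξ)w_τ.
Substituting into the PDE and dividing by exp(ξ): w_τ + (1/2)(w_ξ + w) = (1/2)w.
The lower-order terms cancel, leaving the standard advection equation w_τ + (1/2)w_ξ = 0.
Initial data for w: w(ξ,0) = exp(-ξ)u(ξ,0) = exp(-ξ²).
Solve for w:
  By method of characteristics (waves move right with speed 1/2):
  Along characteristics ξ - (1/2)τ = const, w is constant, so w(ξ,τ) = f(ξ - (1/2)τ) with f = w(·, 0).
Hence w(ξ,τ) = exp(-(ξ - τ/2)²).
Transform back: u(ξ,τ) = exp(ξ)w(ξ,τ).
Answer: u(ξ, τ) = exp(ξ)exp(-(ξ - τ/2)²)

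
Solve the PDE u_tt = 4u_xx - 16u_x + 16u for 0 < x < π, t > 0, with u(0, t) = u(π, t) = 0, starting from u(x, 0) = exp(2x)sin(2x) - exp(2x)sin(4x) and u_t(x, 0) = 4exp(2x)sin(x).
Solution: Substitute u = exp(2x)w.
Then u_x = exp(2x)(w_x + 2w), u_xx = exp(2x)(w_xx + 4w_x + 4w), u_tt = exp(2x)w_tt; substituting and dividing by exp(2x), the lower-order terms cancel: w_tt = 4w_xx (standard wave equation).
Data for w: w(x,0) = exp(-2x)u(x,0) = sin(2x) - sin(4x); w_t(x,0) = exp(-2x)u_t(x,0) = 4sin(x). The boundary conditions carry over: w(0,t) = w(π,t) = 0.
Separating variables: w = Σ [A_n cos(ω_n t) + B_n sin(ω_n t)] sin(nx), ω_n = 2n. From ICs (B_n = velocity coefficient / ω_n): A_2=1, A_4=-1, B_1=2.
So w(x,t) = 2sin(2t)sin(x) + sin(2x)cos(4t) - sin(4x)cos(8t), and u(x,t) = exp(2x)w(x,t).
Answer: u(x, t) = 2exp(2x)sin(2t)sin(x) + exp(2x)sin(2x)cos(4t) - exp(2x)sin(4x)cos(8t)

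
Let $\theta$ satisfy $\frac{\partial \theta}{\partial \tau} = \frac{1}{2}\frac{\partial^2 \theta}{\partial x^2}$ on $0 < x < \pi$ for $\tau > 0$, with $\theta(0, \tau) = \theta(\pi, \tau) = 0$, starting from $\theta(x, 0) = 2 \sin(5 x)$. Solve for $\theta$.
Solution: Separating variables: $\theta = \sum c_n e^{-n^2\tau/2} \sin(nx)$. From $\theta(x,0) = 2 \sin(5 x)$: $c_5=2$.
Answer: $\theta(x, \tau) = 2 e^{-25 \tau/2} \sin(5 x)$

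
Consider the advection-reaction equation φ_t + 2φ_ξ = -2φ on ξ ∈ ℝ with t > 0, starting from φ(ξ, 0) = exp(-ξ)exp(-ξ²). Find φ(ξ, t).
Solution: Substitute φ = exp(-ξ)u, i.e. u = exp(ξ)φ.
By the product rule, φ_ξ = exp(-ξ)(u_ξ - u), φ_t = exp(-ξ)u_t.
Substituting into the PDE and dividing by exp(-ξ): u_t + 2(u_ξ - u) = -2u.
The lower-order terms cancel, leaving the standard advection equation u_t + 2u_ξ = 0.
Initial data for u: u(ξ,0) = exp(ξ)φ(ξ,0) = exp(-ξ²).
Solve for u:
  By method of characteristics (waves move right with speed 2):
  Along characteristics ξ - 2t = const, u is constant, so u(ξ,t) = f(ξ - 2t) with f = u(·, 0).
Hence u(ξ,t) = exp(-(-2t + ξ)²).
Transform back: φ(ξ,t) = exp(-ξ)u(ξ,t).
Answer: φ(ξ, t) = exp(-ξ)exp(-(-2t + ξ)²)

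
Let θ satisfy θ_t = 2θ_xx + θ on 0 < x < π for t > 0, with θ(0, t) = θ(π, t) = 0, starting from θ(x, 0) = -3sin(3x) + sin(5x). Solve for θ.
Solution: Substitute θ = exp(t)u.
Then θ_t = exp(t)(u_t + u), θ_xx = exp(t)u_xx; substituting and dividing by exp(t), the lower-order terms cancel: u_t = 2u_xx (standard heat equation).
Data for u: u(x,0) = θ(x,0) = -3sin(3x) + sin(5x). The boundary conditions carry over: u(0,t) = u(π,t) = 0.
Separating variables: u = Σ c_n exp(-2n²t) sin(nx). From u(x,0) = -3sin(3x) + sin(5x): c_3=-3, c_5=1.
So u(x,t) = -3exp(-18t)sin(3x) + exp(-50t)sin(5x), and θ(x,t) = exp(t)u(x,t).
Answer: θ(x, t) = -3exp(-17t)sin(3x) + exp(-49t)sin(5x)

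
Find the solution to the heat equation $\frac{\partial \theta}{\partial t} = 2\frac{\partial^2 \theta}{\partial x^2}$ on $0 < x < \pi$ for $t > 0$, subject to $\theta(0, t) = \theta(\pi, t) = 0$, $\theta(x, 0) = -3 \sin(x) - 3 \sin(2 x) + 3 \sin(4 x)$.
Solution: Using separation of variables $\theta = X(x)G(t)$:
Eigenfunctions: $\sin(nx)$, $n = 1, 2, 3, \ldots$
General solution: $\theta(x, t) = \sum c_n \sin(nx) e^{-2n^2 t}$
Matching $\theta(x,0) = -3 \sin(x) - 3 \sin(2 x) + 3 \sin(4 x)$ term by term: $c_1=-3, c_2=-3, c_4=3$.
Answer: $\theta(x, t) = -3 e^{-2 t} \sin(x) - 3 e^{-8 t} \sin(2 x) + 3 e^{-32 t} \sin(4 x)$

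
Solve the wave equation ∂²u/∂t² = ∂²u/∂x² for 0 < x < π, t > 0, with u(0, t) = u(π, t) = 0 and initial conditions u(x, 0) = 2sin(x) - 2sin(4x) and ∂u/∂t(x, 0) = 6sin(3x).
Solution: Using separation of variables u = X(x)T(t):
Eigenfunctions: sin(nx), n = 1, 2, 3, ...
General solution: u(x, t) = Σ [A_n cos(n t) + B_n sin(n t)] sin(nx)
From u(x,0) = 2sin(x) - 2sin(4x): A_1=2, A_4=-2. From u_t(x,0) = 6sin(3x), using u_t(x,0) = Σ ω_n B_n sin(nx) with ω_n = n: B_3 = 6/3 = 2.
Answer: u(x, t) = 2sin(3t)sin(3x) + 2sin(x)cos(t) - 2sin(4x)cos(4t)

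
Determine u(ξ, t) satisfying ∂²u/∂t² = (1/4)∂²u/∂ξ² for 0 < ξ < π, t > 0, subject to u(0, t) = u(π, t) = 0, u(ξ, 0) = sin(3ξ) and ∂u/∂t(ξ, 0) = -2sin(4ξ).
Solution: Using separation of variables u = X(ξ)T(t):
Eigenfunctions: sin(nξ), n = 1, 2, 3, ...
General solution: u(ξ, t) = Σ [A_n cos(n t/2) + B_n sin(n t/2)] sin(nξ)
From u(ξ,0) = sin(3ξ): A_3=1. From u_t(ξ,0) = -2sin(4ξ), using u_t(ξ,0) = Σ ω_n B_n sin(nξ) with ω_n = n/2: B_4 = (-2)/2 = -1.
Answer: u(ξ, t) = -sin(2t)sin(4ξ) + sin(3ξ)cos(3t/2)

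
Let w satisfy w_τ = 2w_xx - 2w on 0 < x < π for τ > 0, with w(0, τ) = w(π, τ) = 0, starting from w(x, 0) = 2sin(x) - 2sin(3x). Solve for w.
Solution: Substitute w = exp(-2τ)u, i.e. u = exp(2τ)w.
By the product rule, w_τ = exp(-2τ)(u_τ - 2u), w_xx = exp(-2τ)u_xx.
Substituting into the PDE and dividing by exp(-2τ): u_τ - 2u = 2u_xx - 2u.
The lower-order terms cancel, leaving the standard heat equation u_τ = 2u_xx.
Initial data for u: u(x,0) = w(x,0) = 2sin(x) - 2sin(3x). The boundary conditions carry over: u(0,τ) = u(π,τ) = 0.
Solve for u:
  Using separation of variables u = X(x)T(τ):
  Eigenfunctions: sin(nx), n = 1, 2, 3, ...
  General solution: u(x, τ) = Σ c_n sin(nx) exp(-2n² τ)
  Matching u(x,0) = 2sin(x) - 2sin(3x) term by term: c_1=2, c_3=-2.
Hence u(x,τ) = 2exp(-2τ)sin(x) - 2exp(-18τ)sin(3x).
Transform back: w(x,τ) = exp(-2τ)u(x,τ).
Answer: w(x, τ) = 2exp(-4τ)sin(x) - 2exp(-20τ)sin(3x)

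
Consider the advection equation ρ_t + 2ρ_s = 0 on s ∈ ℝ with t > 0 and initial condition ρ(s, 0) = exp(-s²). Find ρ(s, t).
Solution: By characteristics (ds/dt = 2), ρ(s,t) = f(s - 2t) with f = ρ(·, 0).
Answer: ρ(s, t) = exp(-(s - 2t)²)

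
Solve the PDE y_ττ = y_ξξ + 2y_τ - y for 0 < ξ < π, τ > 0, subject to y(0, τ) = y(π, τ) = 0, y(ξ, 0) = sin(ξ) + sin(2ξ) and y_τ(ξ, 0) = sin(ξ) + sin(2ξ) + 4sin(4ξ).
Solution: Substitute y = exp(τ)u.
Then y_τ = exp(τ)(u_τ + u), y_ττ = exp(τ)(u_ττ + 2u_τ + u), y_ξξ = exp(τ)u_ξξ; substituting and dividing by exp(τ), the lower-order terms cancel: u_ττ = u_ξξ (standard wave equation).
Data for u: u(ξ,0) = y(ξ,0) = sin(ξ) + sin(2ξ); u_τ(ξ,0) = y_τ(ξ,0) - y(ξ,0) = 4sin(4ξ). The boundary conditions carry over: u(0,τ) = u(π,τ) = 0.
Separating variables: u = Σ [A_n cos(ω_n τ) + B_n sin(ω_n τ)] sin(nξ), ω_n = n. From ICs (B_n = velocity coefficient / ω_n): A_1=1, A_2=1, B_4=1.
So u(ξ,τ) = sin(ξ)cos(τ) + sin(2ξ)cos(2τ) + sin(4ξ)sin(4τ), and y(ξ,τ) = exp(τ)u(ξ,τ).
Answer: y(ξ, τ) = exp(τ)sin(ξ)cos(τ) + exp(τ)sin(2ξ)cos(2τ) + exp(τ)sin(4ξ)sin(4τ)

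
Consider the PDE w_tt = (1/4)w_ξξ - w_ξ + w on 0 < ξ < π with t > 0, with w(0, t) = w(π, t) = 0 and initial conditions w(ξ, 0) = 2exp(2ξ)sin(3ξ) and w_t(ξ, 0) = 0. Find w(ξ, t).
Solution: Substitute w = exp(2ξ)u.
Then w_ξ = exp(2ξ)(u_ξ + 2u), w_ξξ = exp(2ξ)(u_ξξ + 4u_ξ + 4u), w_tt = exp(2ξ)u_tt; substituting and dividing by exp(2ξ), the lower-order terms cancel: u_tt = (1/4)u_ξξ (standard wave equation).
Data for u: u(ξ,0) = exp(-2ξ)w(ξ,0) = 2sin(3ξ); u_t(ξ,0) = exp(-2ξ)w_t(ξ,0) = 0. The boundary conditions carry over: u(0,t) = u(π,t) = 0.
Separating variables: u = Σ [A_n cos(ω_n t) + B_n sin(ω_n t)] sin(nξ), ω_n = n/2. From ICs: A_3=2.
So u(ξ,t) = 2sin(3ξ)cos(3t/2), and w(ξ,t) = exp(2ξ)u(ξ,t).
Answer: w(ξ, t) = 2exp(2ξ)sin(3ξ)cos(3t/2)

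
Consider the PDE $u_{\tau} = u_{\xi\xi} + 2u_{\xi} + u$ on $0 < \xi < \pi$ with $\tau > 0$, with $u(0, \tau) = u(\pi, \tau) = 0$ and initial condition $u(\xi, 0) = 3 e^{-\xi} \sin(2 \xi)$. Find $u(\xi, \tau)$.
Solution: Substitute $u = e^{-\xi}w$.
Then $u_{\xi} = e^{-\xi}(w_{\xi} - w)$, $u_{\xi\xi} = e^{-\xi}(w_{\xi\xi} - 2w_{\xi} + w)$, $u_{\tau} = e^{-\xi}w_{\tau}$; substituting and dividing by $e^{-\xi}$, the lower-order terms cancel: $w_{\tau} = w_{\xi\xi}$ (standard heat equation).
Data for $w$: $w(\xi,0) = e^{\xi}u(\xi,0) = 3 \sin(2 \xi)$. The boundary conditions carry over: $w(0,\tau) = w(\pi,\tau) = 0$.
Separating variables: $w = \sum c_n e^{-n^2\tau} \sin(n\xi)$. From $w(\xi,0) = 3 \sin(2 \xi)$: $c_2=3$.
So $w(\xi,\tau) = 3 e^{-4 \tau} \sin(2 \xi)$, and $u(\xi,\tau) = e^{-\xi}w(\xi,\tau)$.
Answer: $u(\xi, \tau) = 3 e^{-4 \tau} e^{-\xi} \sin(2 \xi)$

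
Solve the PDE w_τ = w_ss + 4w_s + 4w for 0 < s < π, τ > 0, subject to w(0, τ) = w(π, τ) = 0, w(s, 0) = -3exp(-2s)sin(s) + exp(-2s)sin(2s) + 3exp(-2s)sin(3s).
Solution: Substitute w = exp(-2s)u.
Then w_s = exp(-2s)(u_s - 2u), w_ss = exp(-2s)(u_ss - 4u_s + 4u), w_τ = exp(-2s)u_τ; substituting and dividing by exp(-2s), the lower-order terms cancel: u_τ = u_ss (standard heat equation).
Data for u: u(s,0) = exp(2s)w(s,0) = -3sin(s) + sin(2s) + 3sin(3s). The boundary conditions carry over: u(0,τ) = u(π,τ) = 0.
Separating variables: u = Σ c_n exp(-n²τ) sin(ns). From u(s,0) = -3sin(s) + sin(2s) + 3sin(3s): c_1=-3, c_2=1, c_3=3.
So u(s,τ) = -3exp(-τ)sin(s) + exp(-4τ)sin(2s) + 3exp(-9τ)sin(3s), and w(s,τ) = exp(-2s)u(s,τ).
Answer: w(s, τ) = -3exp(-2s)exp(-τ)sin(s) + exp(-2s)exp(-4τ)sin(2s) + 3exp(-2s)exp(-9τ)sin(3s)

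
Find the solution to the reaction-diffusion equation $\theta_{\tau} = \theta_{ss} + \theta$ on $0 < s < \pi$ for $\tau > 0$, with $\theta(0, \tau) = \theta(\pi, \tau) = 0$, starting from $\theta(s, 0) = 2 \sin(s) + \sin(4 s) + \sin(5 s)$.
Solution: Substitute $\theta = e^{\tau}u$, i.e. $u = e^{-\tau}\theta$.
By the product rule, $\theta_{\tau} = e^{\tau}(u_{\tau} + u)$, $\theta_{ss} = e^{\tau}u_{ss}$.
Substituting into the PDE and dividing by $e^{\tau}$: $u_{\tau} + u = u_{ss} + u$.
The lower-order terms cancel, leaving the standard heat equation $u_{\tau} = u_{ss}$.
Initial data for $u$: $u(s,0) = \theta(s,0) = 2 \sin(s) + \sin(4 s) + \sin(5 s)$. The boundary conditions carry over: $u(0,\tau) = u(\pi,\tau) = 0$.
Solve for $u$:
  Using separation of variables $u = X(s)G(\tau)$:
  Eigenfunctions: $\sin(ns)$, $n = 1, 2, 3, \ldots$
  General solution: $u(s, \tau) = \sum c_n \sin(ns) e^{-n^2 \tau}$
  Matching $u(s,0) = 2 \sin(s) + \sin(4 s) + \sin(5 s)$ term by term: $c_1=2, c_4=1, c_5=1$.
Hence $u(s,\tau) = 2 e^{-\tau} \sin(s) + e^{-16 \tau} \sin(4 s) + e^{-25 \tau} \sin(5 s)$.
Transform back: $\theta(s,\tau) = e^{\tau}u(s,\tau)$.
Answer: $\theta(s, \tau) = 2 \sin(s) + e^{-15 \tau} \sin(4 s) + e^{-24 \tau} \sin(5 s)$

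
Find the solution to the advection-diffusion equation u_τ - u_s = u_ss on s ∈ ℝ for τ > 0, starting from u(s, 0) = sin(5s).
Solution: Change to a moving frame: let η = s + τ, σ = τ and write u(s,τ) = w(η,σ).
By the chain rule u_τ = w_σ + w_η, u_s = w_η, u_ss = w_ηη.
Then u_τ - u_s = w_σ: the advection term cancels and the PDE becomes the heat equation w_σ = w_ηη on η ∈ ℝ.
Initial data: w(η,0) = u(η,0) = sin(5η).
On η ∈ ℝ each mode satisfies (sin(nη))″ = -n² sin(nη), so exp(-n²σ) sin(nη) solves the heat equation; by superposition w(η,σ) = Σ c_n exp(-n²σ) sin(nη).
Reading off the coefficients: c_5=1, so w(η,σ) = exp(-25σ)sin(5η).
Substituting back η = s + τ, σ = τ: u(s,τ) = w(s + τ, τ).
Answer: u(s, τ) = exp(-25τ)sin(5s + 5τ)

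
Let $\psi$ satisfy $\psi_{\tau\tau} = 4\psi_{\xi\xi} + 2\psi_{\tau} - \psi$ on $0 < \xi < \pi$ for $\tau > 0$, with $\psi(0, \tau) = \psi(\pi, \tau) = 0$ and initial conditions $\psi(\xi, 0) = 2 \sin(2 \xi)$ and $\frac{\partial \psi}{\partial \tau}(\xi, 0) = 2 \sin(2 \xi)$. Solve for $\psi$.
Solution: Substitute $\psi = e^{\tau}u$, i.e. $u = e^{-\tau}\psi$.
By the product rule, $\psi_{\tau} = e^{\tau}(u_{\tau} + u)$, $\psi_{\tau\tau} = e^{\tau}(u_{\tau\tau} + 2u_{\tau} + u)$, $\psi_{\xi\xi} = e^{\tau}u_{\xi\xi}$.
Substituting into the PDE and dividing by $e^{\tau}$: $u_{\tau\tau} + 2u_{\tau} + u = 4u_{\xi\xi} + 2(u_{\tau} + u) - u$.
The lower-order terms cancel, leaving the standard wave equation $u_{\tau\tau} = 4u_{\xi\xi}$.
Initial data for $u$: $u(\xi,0) = \psi(\xi,0) = 2 \sin(2 \xi)$; $u_{\tau}(\xi,0) = \psi_{\tau}(\xi,0) - \psi(\xi,0) = 0$. The boundary conditions carry over: $u(0,\tau) = u(\pi,\tau) = 0$.
Solve for $u$:
  Using separation of variables $u = X(\xi)T(\tau)$:
  Eigenfunctions: $\sin(n\xi)$, $n = 1, 2, 3, \ldots$
  General solution: $u(\xi, \tau) = \sum [A_n \cos(2n \tau) + B_n \sin(2n \tau)] \sin(n\xi)$
  From $u(\xi,0) = 2 \sin(2 \xi)$: $A_2=2$. From $u_{\tau}(\xi,0) = 0$: all $B_n = 0$.
Hence $u(\xi,\tau) = 2 \sin(2 \xi) \cos(4 \tau)$.
Transform back: $\psi(\xi,\tau) = e^{\tau}u(\xi,\tau)$.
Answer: $\psi(\xi, \tau) = 2 e^{\tau} \sin(2 \xi) \cos(4 \tau)$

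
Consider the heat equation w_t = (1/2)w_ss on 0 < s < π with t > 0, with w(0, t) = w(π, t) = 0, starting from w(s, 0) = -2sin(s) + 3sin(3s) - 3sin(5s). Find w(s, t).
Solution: Using separation of variables w = X(s)T(t):
Eigenfunctions: sin(ns), n = 1, 2, 3, ...
General solution: w(s, t) = Σ c_n sin(ns) exp(-n² t/2)
Matching w(s,0) = -2sin(s) + 3sin(3s) - 3sin(5s) term by term: c_1=-2, c_3=3, c_5=-3.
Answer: w(s, t) = -2exp(-t/2)sin(s) + 3exp(-9t/2)sin(3s) - 3exp(-25t/2)sin(5s)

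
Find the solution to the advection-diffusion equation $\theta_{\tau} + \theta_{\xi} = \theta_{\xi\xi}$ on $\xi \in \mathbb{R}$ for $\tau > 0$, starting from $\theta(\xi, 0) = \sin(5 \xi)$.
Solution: Change to a moving frame: let $\eta = \xi - \tau$, $\sigma = \tau$ and write $\theta(\xi,\tau) = u(\eta,\sigma)$.
By the chain rule $\theta_{\tau} = u_{\sigma} - u_{\eta}$, $\theta_{\xi} = u_{\eta}$, $\theta_{\xi\xi} = u_{\eta\eta}$.
Then $\theta_{\tau} + \theta_{\xi} = u_{\sigma}$: the advection term cancels and the PDE becomes the heat equation $u_{\sigma} = u_{\eta\eta}$ on $\eta \in \mathbb{R}$.
Initial data: $u(\eta,0) = \theta(\eta,0) = \sin(5 \eta)$.
On $\eta \in \mathbb{R}$ each mode satisfies $(\sin(n\eta))'' = -n^2 \sin(n\eta)$, so $e^{-n^2\sigma} \sin(n\eta)$ solves the heat equation; by superposition $u(\eta,\sigma) = \sum c_n e^{-n^2\sigma} \sin(n\eta)$.
Reading off the coefficients: $c_5=1$, so $u(\eta,\sigma) = e^{-25 \sigma} \sin(5 \eta)$.
Substituting back $\eta = \xi - \tau$, $\sigma = \tau$: $\theta(\xi,\tau) = u(\xi - \tau, \tau)$.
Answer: $\theta(\xi, \tau) = - e^{-25 \tau} \sin(5 \tau - 5 \xi)$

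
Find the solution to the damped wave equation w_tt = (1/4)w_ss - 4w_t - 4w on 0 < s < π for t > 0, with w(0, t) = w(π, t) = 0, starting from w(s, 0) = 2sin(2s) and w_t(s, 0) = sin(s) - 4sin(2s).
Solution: Substitute w = exp(-2t)u.
Then w_t = exp(-2t)(u_t - 2u), w_tt = exp(-2t)(u_tt - 4u_t + 4u), w_ss = exp(-2t)u_ss; substituting and dividing by exp(-2t), the lower-order terms cancel: u_tt = (1/4)u_ss (standard wave equation).
Data for u: u(s,0) = w(s,0) = 2sin(2s); u_t(s,0) = w_t(s,0) + 2w(s,0) = sin(s). The boundary conditions carry over: u(0,t) = u(π,t) = 0.
Separating variables: u = Σ [A_n cos(ω_n t) + B_n sin(ω_n t)] sin(ns), ω_n = n/2. From ICs (B_n = velocity coefficient / ω_n): A_2=2, B_1=2.
So u(s,t) = 2sin(s)sin(t/2) + 2sin(2s)cos(t), and w(s,t) = exp(-2t)u(s,t).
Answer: w(s, t) = 2exp(-2t)sin(s)sin(t/2) + 2exp(-2t)sin(2s)cos(t)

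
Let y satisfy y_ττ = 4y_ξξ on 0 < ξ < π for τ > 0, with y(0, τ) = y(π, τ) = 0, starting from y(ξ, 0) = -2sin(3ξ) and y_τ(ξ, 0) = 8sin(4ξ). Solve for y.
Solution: Separating variables: y = Σ [A_n cos(ω_n τ) + B_n sin(ω_n τ)] sin(nξ), ω_n = 2n. From ICs (B_n = velocity coefficient / ω_n): A_3=-2, B_4=1.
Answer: y(ξ, τ) = -2sin(3ξ)cos(6τ) + sin(4ξ)sin(8τ)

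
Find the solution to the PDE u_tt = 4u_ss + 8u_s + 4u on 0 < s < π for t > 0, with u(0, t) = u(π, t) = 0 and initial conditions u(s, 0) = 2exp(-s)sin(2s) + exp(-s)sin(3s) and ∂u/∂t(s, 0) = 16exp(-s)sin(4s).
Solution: Substitute u = exp(-s)w, i.e. w = exp(s)u.
By the product rule, u_s = exp(-s)(w_s - w), u_ss = exp(-s)(w_ss - 2w_s + w), u_tt = exp(-s)w_tt.
Substituting into the PDE and dividing by exp(-s): w_tt = 4(w_ss - 2w_s + w) + 8(w_s - w) + 4w.
The lower-order terms cancel, leaving the standard wave equation w_tt = 4w_ss.
Initial data for w: w(s,0) = exp(s)u(s,0) = 2sin(2s) + sin(3s); w_t(s,0) = exp(s)u_t(s,0) = 16sin(4s). The boundary conditions carry over: w(0,t) = w(π,t) = 0.
Solve for w:
  Using separation of variables w = X(s)T(t):
  Eigenfunctions: sin(ns), n = 1, 2, 3, ...
  General solution: w(s, t) = Σ [A_n cos(2n t) + B_n sin(2n t)] sin(ns)
  From w(s,0) = 2sin(2s) + sin(3s): A_2=2, A_3=1. From w_t(s,0) = 16sin(4s), using w_t(s,0) = Σ ω_n B_n sin(ns) with ω_n = 2n: B_4 = 16/8 = 2.
Hence w(s,t) = 2sin(2s)cos(4t) + sin(3s)cos(6t) + 2sin(4s)sin(8t).
Transform back: u(s,t) = exp(-s)w(s,t).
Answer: u(s, t) = 2exp(-s)sin(2s)cos(4t) + exp(-s)sin(3s)cos(6t) + 2exp(-s)sin(4s)sin(8t)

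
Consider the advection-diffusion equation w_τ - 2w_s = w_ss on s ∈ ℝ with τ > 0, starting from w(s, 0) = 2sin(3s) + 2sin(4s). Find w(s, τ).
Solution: Moving frame: η = s + 2τ, σ = τ, w = u(η,σ), so w_τ = u_σ + 2u_η and w_ss = u_ηη.
Hence w_τ - 2w_s = u_σ and the PDE becomes the heat equation u_σ = u_ηη on η ∈ ℝ.
Initial data: u(η,0) = w(η,0) = 2sin(3η) + 2sin(4η). Each mode sin(nη) decays as exp(-n²σ) on ℝ, so u(η,σ) = Σ c_n exp(-n²σ) sin(nη) with c_3=2, c_4=2: u(η,σ) = 2exp(-9σ)sin(3η) + 2exp(-16σ)sin(4η).
Substituting back: w(s,τ) = u(s + 2τ, τ).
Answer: w(s, τ) = 2exp(-9τ)sin(3s + 6τ) + 2exp(-16τ)sin(4s + 8τ)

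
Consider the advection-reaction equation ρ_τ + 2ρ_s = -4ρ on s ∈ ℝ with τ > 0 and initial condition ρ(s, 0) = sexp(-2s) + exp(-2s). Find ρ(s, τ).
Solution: Substitute ρ = exp(-2s)u.
Then ρ_s = exp(-2s)(u_s - 2u), ρ_τ = exp(-2s)u_τ; substituting and dividing by exp(-2s), the lower-order terms cancel: u_τ + 2u_s = 0 (standard advection equation).
Data for u: u(s,0) = exp(2s)ρ(s,0) = s + 1.
By characteristics (ds/dτ = 2), u(s,τ) = f(s - 2τ) with f = u(·, 0).
So u(s,τ) = s - 2τ + 1, and ρ(s,τ) = exp(-2s)u(s,τ).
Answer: ρ(s, τ) = sexp(-2s) - 2τexp(-2s) + exp(-2s)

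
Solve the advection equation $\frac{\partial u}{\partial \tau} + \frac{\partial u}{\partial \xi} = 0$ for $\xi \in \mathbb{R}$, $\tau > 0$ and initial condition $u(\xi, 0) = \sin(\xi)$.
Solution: By characteristics ($d\xi/d\tau = 1$), $u(\xi,\tau) = f(\xi - \tau)$ with $f = u( \cdot , 0)$.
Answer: $u(\xi, \tau) = - \sin(\tau - \xi)$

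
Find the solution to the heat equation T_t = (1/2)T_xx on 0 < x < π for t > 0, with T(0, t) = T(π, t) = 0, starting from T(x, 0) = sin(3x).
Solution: Separating variables: T = Σ c_n exp(-n²t/2) sin(nx). From T(x,0) = sin(3x): c_3=1.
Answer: T(x, t) = exp(-9t/2)sin(3x)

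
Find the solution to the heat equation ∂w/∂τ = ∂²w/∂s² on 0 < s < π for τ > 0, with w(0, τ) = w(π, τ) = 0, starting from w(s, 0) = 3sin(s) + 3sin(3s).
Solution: Using separation of variables w = X(s)T(τ):
Eigenfunctions: sin(ns), n = 1, 2, 3, ...
General solution: w(s, τ) = Σ c_n sin(ns) exp(-n² τ)
Matching w(s,0) = 3sin(s) + 3sin(3s) term by term: c_1=3, c_3=3.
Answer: w(s, τ) = 3exp(-τ)sin(s) + 3exp(-9τ)sin(3s)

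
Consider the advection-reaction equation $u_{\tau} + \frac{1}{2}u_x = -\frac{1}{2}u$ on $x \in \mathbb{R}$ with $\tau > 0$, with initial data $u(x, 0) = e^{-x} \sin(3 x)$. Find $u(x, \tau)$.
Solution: Substitute $u = e^{-x}w$, i.e. $w = e^{x}u$.
By the product rule, $u_x = e^{-x}(w_x - w)$, $u_{\tau} = e^{-x}w_{\tau}$.
Substituting into the PDE and dividing by $e^{-x}$: $w_{\tau} + \frac{1}{2}(w_x - w) = -\frac{1}{2}w$.
The lower-order terms cancel, leaving the standard advection equation $w_{\tau} + \frac{1}{2}w_x = 0$.
Initial data for $w$: $w(x,0) = e^{x}u(x,0) = \sin(3 x)$.
Solve for $w$:
  By method of characteristics (waves move right with speed 1/2):
  Along characteristics $x - \frac{1}{2}\tau =$ const, $w$ is constant, so $w(x,\tau) = f(x - \frac{1}{2}\tau)$ with $f = w( \cdot , 0)$.
Hence $w(x,\tau) = \sin(3 x - 3 \tau/2)$.
Transform back: $u(x,\tau) = e^{-x}w(x,\tau)$.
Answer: $u(x, \tau) = - e^{-x} \sin(3 \tau/2 - 3 x)$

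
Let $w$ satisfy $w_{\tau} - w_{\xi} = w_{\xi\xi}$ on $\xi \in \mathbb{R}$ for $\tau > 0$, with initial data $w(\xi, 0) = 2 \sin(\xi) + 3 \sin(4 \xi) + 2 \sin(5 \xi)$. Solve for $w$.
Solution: Moving frame: $\eta = \xi + \tau$, $\sigma = \tau$, $w = u(\eta,\sigma)$, so $w_{\tau} = u_{\sigma} + u_{\eta}$ and $w_{\xi\xi} = u_{\eta\eta}$.
Hence $w_{\tau} - w_{\xi} = u_{\sigma}$ and the PDE becomes the heat equation $u_{\sigma} = u_{\eta\eta}$ on $\eta \in \mathbb{R}$.
Initial data: $u(\eta,0) = w(\eta,0) = 2 \sin(\eta) + 3 \sin(4 \eta) + 2 \sin(5 \eta)$. Each mode $\sin(n\eta)$ decays as $e^{-n^2\sigma}$ on $\mathbb{R}$, so $u(\eta,\sigma) = \sum c_n e^{-n^2\sigma} \sin(n\eta)$ with $c_1=2, c_4=3, c_5=2$: $u(\eta,\sigma) = 2 e^{-\sigma} \sin(\eta) + 3 e^{-16 \sigma} \sin(4 \eta) + 2 e^{-25 \sigma} \sin(5 \eta)$.
Substituting back: $w(\xi,\tau) = u(\xi + \tau, \tau)$.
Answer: $w(\xi, \tau) = 2 e^{-\tau} \sin(\tau + \xi) + 3 e^{-16 \tau} \sin(4 \tau + 4 \xi) + 2 e^{-25 \tau} \sin(5 \tau + 5 \xi)$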